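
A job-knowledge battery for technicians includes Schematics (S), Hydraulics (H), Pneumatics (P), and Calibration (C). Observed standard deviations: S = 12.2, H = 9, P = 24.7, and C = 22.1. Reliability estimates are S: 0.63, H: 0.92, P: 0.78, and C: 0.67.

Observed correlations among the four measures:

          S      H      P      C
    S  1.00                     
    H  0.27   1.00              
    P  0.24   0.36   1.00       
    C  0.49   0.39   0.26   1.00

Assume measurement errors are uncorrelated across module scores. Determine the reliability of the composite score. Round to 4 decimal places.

0.8510

Var(S+H+P+C) = 12.2² + 9² + 24.7² + 22.1² + 2·[12.2·9·0.27 + 12.2·24.7·0.24 + 12.2·22.1·0.49 + 9·24.7·0.36 + 9·22.1·0.39 + 24.7·22.1·0.26] = 1328.34 + 1067.21 = 2395.55.
Under uncorrelated errors the observed covariances equal the true-score covariances, so only the own-variance terms attenuate.
True-score variance = [12.2²·0.63 + 9²·0.92 + 24.7²·0.78 + 22.1²·0.67] + 1067.21 = 971.394 + 1067.21 = 2038.61.
Reliability = 2038.61 / 2395.55 = 0.8510.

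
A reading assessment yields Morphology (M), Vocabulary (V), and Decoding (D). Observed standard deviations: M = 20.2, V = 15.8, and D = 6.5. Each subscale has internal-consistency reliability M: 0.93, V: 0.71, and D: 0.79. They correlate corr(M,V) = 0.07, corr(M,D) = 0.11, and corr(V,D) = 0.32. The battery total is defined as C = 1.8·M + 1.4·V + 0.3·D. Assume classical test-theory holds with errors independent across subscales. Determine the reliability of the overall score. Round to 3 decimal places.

Var(C) = 1.8²·20.2² + 1.4²·15.8² + 0.3²·6.5² + 2·[2.52·20.2·15.8·0.07 + 0.54·20.2·6.5·0.11 + 0.42·15.8·6.5·0.32] = 1815.15 + 155.804 = 1970.95.
Under uncorrelated errors the observed covariances equal the true-score covariances, so only the own-variance terms attenuate.
True-score variance = [1.8²·20.2²·0.93 + 1.4²·15.8²·0.71 + 0.3²·6.5²·0.79] + 155.804 = 1579.91 + 155.804 = 1735.71.
Reliability = 1735.71 / 1970.95 = 0.881.

0.881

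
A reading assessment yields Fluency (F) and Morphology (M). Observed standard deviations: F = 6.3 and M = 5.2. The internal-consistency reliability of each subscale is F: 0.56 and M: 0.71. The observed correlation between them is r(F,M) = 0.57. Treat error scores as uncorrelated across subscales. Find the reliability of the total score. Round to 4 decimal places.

0.7569

Var(F+M) = 6.3² + 5.2² + 2·[6.3·5.2·0.57] = 66.73 + 37.3464 = 104.076.
Under uncorrelated errors the observed covariances equal the true-score covariances, so only the own-variance terms attenuate.
True-score variance = [6.3²·0.56 + 5.2²·0.71] + 37.3464 = 41.4248 + 37.3464 = 78.7712.
Reliability = 78.7712 / 104.076 = 0.7569.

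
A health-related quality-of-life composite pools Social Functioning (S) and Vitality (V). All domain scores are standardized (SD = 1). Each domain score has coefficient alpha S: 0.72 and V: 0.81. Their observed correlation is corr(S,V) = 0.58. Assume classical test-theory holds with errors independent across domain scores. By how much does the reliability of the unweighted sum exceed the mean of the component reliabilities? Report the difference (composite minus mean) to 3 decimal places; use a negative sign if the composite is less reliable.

0.086

Var(sum) = 2 + 1.16 = 3.16; true-score variance = 1.53 + 1.16 = 2.69; composite reliability = 0.8513.
Mean component reliability = 0.7650.
Difference = 0.8513 − 0.7650 = 0.086.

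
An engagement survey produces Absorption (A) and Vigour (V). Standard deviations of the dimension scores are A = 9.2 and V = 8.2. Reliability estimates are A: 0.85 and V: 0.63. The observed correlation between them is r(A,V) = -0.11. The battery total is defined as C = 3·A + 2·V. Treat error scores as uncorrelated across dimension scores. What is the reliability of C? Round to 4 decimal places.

Var(C) = 3²·9.2² + 2²·8.2² + 2·[6·9.2·8.2·(-0.11)] = 1030.72 − 99.5808 = 931.139.
Because errors are independent across components, Cov(Tᵢ,Tⱼ) = Cov(Xᵢ,Xⱼ); the off-diagonal part of the true-score variance is the same as above.
True-score variance = [3²·9.2²·0.85 + 2²·8.2²·0.63] − 99.5808 = 816.941 − 99.5808 = 717.36.
Reliability = 717.36 / 931.139 = 0.7704.

0.7704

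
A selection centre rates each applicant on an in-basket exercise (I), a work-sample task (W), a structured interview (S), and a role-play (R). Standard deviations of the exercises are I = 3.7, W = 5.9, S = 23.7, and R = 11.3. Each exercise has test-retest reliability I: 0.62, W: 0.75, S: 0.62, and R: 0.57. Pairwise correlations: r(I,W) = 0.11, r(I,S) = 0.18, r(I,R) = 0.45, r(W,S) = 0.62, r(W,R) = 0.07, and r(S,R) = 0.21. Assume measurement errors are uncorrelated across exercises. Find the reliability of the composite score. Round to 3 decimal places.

Var(I+W+S+R) = 3.7² + 5.9² + 23.7² + 11.3² + 2·[3.7·5.9·0.11 + 3.7·23.7·0.18 + 3.7·11.3·0.45 + 5.9·23.7·0.62 + 5.9·11.3·0.07 + 23.7·11.3·0.21] = 737.88 + 369.203 = 1107.08.
With uncorrelated errors the cross-covariances are all true-score covariance, so they carry over unchanged; only the diagonal terms shrink to ρᵢσᵢ².
True-score variance = [3.7²·0.62 + 5.9²·0.75 + 23.7²·0.62 + 11.3²·0.57] + 369.203 = 455.626 + 369.203 = 824.83.
Reliability = 824.83 / 1107.08 = 0.745.

0.745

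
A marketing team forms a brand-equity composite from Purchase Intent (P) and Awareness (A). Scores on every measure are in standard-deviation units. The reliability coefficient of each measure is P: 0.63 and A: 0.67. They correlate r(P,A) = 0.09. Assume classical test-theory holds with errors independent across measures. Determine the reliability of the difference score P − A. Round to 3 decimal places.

0.615

Var(P−A) = 1 + 1 − 2·0.09 = 2 − 0.18 = 1.82.
Because errors are independent across components, Cov(Tᵢ,Tⱼ) = Cov(Xᵢ,Xⱼ); the off-diagonal part of the true-score variance is the same as above.
True-score variance = [0.63 + 0.67] − 0.18 = 1.3 − 0.18 = 1.12.
Reliability = 1.12 / 1.82 = 0.615.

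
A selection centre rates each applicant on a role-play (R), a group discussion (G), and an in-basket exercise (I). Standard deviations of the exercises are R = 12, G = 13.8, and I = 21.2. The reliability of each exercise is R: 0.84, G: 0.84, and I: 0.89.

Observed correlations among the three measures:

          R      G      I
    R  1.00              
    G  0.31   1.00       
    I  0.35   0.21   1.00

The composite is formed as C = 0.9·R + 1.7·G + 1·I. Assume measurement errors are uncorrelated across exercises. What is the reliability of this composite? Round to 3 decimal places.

0.905

Var(C) = 0.9²·12² + 1.7²·13.8² + 21.2² + 2·[1.53·12·13.8·0.31 + 0.9·12·21.2·0.35 + 1.7·13.8·21.2·0.21] = 1116.45 + 526.248 = 1642.7.
Under uncorrelated errors the observed covariances equal the true-score covariances, so only the own-variance terms attenuate.
True-score variance = [0.9²·12²·0.84 + 1.7²·13.8²·0.84 + 21.2²·0.89] + 526.248 = 960.291 + 526.248 = 1486.54.
Reliability = 1486.54 / 1642.7 = 0.905.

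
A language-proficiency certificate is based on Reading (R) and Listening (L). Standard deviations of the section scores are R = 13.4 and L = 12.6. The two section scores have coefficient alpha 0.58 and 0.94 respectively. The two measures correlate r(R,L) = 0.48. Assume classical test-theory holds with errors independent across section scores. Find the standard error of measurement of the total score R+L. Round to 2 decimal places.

Var(total) = 338.32 + 162.086 = 500.406.
True-score variance = 253.379 + 162.086 = 415.466, so reliability = 0.8303.
Error variance = 500.406 − 415.466 = 84.9408; SEM = √84.9408 = 9.22.

9.22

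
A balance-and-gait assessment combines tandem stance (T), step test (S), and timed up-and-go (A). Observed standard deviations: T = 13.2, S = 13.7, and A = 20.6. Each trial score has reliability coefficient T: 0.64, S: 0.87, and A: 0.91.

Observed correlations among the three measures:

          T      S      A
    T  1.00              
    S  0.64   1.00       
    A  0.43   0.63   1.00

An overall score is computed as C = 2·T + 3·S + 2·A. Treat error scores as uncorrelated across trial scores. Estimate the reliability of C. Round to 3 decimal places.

Var(C) = 2²·13.2² + 3²·13.7² + 2²·20.6² + 2·[6·13.2·13.7·0.64 + 4·13.2·20.6·0.43 + 6·13.7·20.6·0.63] = 4083.61 + 4457.84 = 8541.45.
Because errors are independent across components, Cov(Tᵢ,Tⱼ) = Cov(Xᵢ,Xⱼ); the off-diagonal part of the true-score variance is the same as above.
True-score variance = [2²·13.2²·0.64 + 3²·13.7²·0.87 + 2²·20.6²·0.91] + 4457.84 = 3460.34 + 4457.84 = 7918.18.
Reliability = 7918.18 / 8541.45 = 0.927.

0.927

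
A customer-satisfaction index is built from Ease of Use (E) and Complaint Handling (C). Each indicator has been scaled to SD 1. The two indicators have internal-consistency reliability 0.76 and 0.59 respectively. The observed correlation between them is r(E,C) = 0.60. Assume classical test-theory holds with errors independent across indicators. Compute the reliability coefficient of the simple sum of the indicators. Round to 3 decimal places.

0.797

Var(E+C) = 2 + 2·[0.60] = 2 + 1.2 = 3.2.
With uncorrelated errors the cross-covariances are all true-score covariance, so they carry over unchanged; only the diagonal terms shrink to ρᵢσᵢ².
True-score variance = [0.76 + 0.59] + 1.2 = 1.35 + 1.2 = 2.55.
Reliability = 2.55 / 3.2 = 0.797.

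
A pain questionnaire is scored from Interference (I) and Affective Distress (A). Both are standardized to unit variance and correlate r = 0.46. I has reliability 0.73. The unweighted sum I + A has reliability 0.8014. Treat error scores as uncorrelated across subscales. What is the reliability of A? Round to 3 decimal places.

Var(I+A) = 2 + 2·0.46 = 2.920.
True-score variance = ρ_I + ρ_A + 2·0.46, so 0.8014 = (0.73 + ρ_A + 0.92) / 2.920.
ρ_A = 0.8014·2.920 − 0.73 − 0.92 = 0.690.

0.690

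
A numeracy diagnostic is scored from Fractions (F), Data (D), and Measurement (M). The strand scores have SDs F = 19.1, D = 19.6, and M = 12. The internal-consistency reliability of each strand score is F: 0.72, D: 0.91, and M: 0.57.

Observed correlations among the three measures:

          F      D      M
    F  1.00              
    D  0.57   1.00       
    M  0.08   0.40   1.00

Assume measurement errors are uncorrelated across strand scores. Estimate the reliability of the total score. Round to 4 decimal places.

0.8714

Var(F+D+M) = 19.1² + 19.6² + 12² + 2·[19.1·19.6·0.57 + 19.1·12·0.08 + 19.6·12·0.40] = 892.97 + 651.602 = 1544.57.
With uncorrelated errors the cross-covariances are all true-score covariance, so they carry over unchanged; only the diagonal terms shrink to ρᵢσᵢ².
True-score variance = [19.1²·0.72 + 19.6²·0.91 + 12²·0.57] + 651.602 = 694.329 + 651.602 = 1345.93.
Reliability = 1345.93 / 1544.57 = 0.8714.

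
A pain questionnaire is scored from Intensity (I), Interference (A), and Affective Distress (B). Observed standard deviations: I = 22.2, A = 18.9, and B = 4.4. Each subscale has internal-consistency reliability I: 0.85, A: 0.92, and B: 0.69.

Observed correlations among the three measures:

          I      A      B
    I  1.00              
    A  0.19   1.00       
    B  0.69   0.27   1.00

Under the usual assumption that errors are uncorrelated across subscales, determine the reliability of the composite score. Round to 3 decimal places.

0.910

Var(I+A+B) = 22.2² + 18.9² + 4.4² + 2·[22.2·18.9·0.19 + 22.2·4.4·0.69 + 18.9·4.4·0.27] = 869.41 + 339.145 = 1208.56.
Because errors are independent across components, Cov(Tᵢ,Tⱼ) = Cov(Xᵢ,Xⱼ); the off-diagonal part of the true-score variance is the same as above.
True-score variance = [22.2²·0.85 + 18.9²·0.92 + 4.4²·0.69] + 339.145 = 760.906 + 339.145 = 1100.05.
Reliability = 1100.05 / 1208.56 = 0.910.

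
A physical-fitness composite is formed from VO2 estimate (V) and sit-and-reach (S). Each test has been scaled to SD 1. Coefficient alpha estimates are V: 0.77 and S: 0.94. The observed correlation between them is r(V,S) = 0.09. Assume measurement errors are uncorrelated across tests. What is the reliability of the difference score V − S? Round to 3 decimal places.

0.841

Var(V−S) = 1 + 1 − 2·0.09 = 2 − 0.18 = 1.82.
With uncorrelated errors the cross-covariances are all true-score covariance, so they carry over unchanged; only the diagonal terms shrink to ρᵢσᵢ².
True-score variance = [0.77 + 0.94] − 0.18 = 1.71 − 0.18 = 1.53.
Reliability = 1.53 / 1.82 = 0.841.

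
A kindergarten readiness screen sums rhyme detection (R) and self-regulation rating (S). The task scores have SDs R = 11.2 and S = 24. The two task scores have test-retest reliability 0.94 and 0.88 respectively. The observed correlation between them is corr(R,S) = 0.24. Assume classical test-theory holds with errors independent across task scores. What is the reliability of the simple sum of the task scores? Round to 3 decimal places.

0.908

Var(R+S) = 11.2² + 24² + 2·[11.2·24·0.24] = 701.44 + 129.024 = 830.464.
Under uncorrelated errors the observed covariances equal the true-score covariances, so only the own-variance terms attenuate.
True-score variance = [11.2²·0.94 + 24²·0.88] + 129.024 = 624.794 + 129.024 = 753.818.
Reliability = 753.818 / 830.464 = 0.908.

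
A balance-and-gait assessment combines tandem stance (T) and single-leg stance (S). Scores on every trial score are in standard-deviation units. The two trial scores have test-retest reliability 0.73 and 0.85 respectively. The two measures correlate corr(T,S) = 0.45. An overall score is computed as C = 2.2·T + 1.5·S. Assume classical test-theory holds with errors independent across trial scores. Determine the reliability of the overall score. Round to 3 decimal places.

Var(C) = 2.2² + 1.5² + 2·[3.3·0.45] = 7.09 + 2.97 = 10.06.
Because errors are independent across components, Cov(Tᵢ,Tⱼ) = Cov(Xᵢ,Xⱼ); the off-diagonal part of the true-score variance is the same as above.
True-score variance = [2.2²·0.73 + 1.5²·0.85] + 2.97 = 5.4457 + 2.97 = 8.4157.
Reliability = 8.4157 / 10.06 = 0.837.

0.837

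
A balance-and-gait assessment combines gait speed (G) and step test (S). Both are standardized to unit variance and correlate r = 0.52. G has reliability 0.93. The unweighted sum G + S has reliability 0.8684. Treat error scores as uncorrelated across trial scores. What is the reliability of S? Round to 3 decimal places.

0.670

Var(G+S) = 2 + 2·0.52 = 3.040.
True-score variance = ρ_G + ρ_S + 2·0.52, so 0.8684 = (0.93 + ρ_S + 1.04) / 3.040.
ρ_S = 0.8684·3.040 − 0.93 − 1.04 = 0.670.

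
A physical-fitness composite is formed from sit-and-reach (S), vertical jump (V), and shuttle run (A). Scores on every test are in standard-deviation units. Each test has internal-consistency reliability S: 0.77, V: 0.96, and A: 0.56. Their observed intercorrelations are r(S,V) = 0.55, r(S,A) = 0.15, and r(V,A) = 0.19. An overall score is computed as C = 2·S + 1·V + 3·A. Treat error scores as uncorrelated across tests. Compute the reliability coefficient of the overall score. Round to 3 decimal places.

0.743

Var(C) = 2² + 1 + 3² + 2·[2·0.55 + 6·0.15 + 3·0.19] = 14 + 5.14 = 19.14.
Under uncorrelated errors the observed covariances equal the true-score covariances, so only the own-variance terms attenuate.
True-score variance = [2²·0.77 + 0.96 + 3²·0.56] + 5.14 = 9.08 + 5.14 = 14.22.
Reliability = 14.22 / 19.14 = 0.743.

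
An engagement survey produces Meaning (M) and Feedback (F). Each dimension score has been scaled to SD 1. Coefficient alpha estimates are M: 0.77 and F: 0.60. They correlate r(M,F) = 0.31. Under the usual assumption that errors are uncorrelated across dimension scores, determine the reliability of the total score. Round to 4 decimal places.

Var(M+F) = 2 + 2·[0.31] = 2 + 0.62 = 2.62.
With uncorrelated errors the cross-covariances are all true-score covariance, so they carry over unchanged; only the diagonal terms shrink to ρᵢσᵢ².
True-score variance = [0.77 + 0.60] + 0.62 = 1.37 + 0.62 = 1.99.
Reliability = 1.99 / 2.62 = 0.7595.

0.7595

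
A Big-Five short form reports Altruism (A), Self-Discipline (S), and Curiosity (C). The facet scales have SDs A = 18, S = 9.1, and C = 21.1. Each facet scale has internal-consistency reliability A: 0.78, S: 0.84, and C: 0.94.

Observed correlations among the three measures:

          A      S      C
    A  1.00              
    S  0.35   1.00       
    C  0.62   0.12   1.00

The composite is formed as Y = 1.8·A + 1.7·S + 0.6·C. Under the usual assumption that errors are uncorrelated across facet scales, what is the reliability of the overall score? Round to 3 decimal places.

Var(Y) = 1.8²·18² + 1.7²·9.1² + 0.6²·21.1² + 2·[3.06·18·9.1·0.35 + 1.08·18·21.1·0.62 + 1.02·9.1·21.1·0.12] = 1449.36 + 906.492 = 2355.85.
Under uncorrelated errors the observed covariances equal the true-score covariances, so only the own-variance terms attenuate.
True-score variance = [1.8²·18²·0.78 + 1.7²·9.1²·0.84 + 0.6²·21.1²·0.94] + 906.492 = 1170.5 + 906.492 = 2076.99.
Reliability = 2076.99 / 2355.85 = 0.882.

0.882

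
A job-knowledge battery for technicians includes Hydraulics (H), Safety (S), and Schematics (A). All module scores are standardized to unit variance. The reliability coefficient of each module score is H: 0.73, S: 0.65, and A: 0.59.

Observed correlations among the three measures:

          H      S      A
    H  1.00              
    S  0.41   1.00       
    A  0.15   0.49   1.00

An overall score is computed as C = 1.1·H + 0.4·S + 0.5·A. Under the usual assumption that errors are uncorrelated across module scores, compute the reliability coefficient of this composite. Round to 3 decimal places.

0.793

Var(C) = 1.1² + 0.4² + 0.5² + 2·[0.44·0.41 + 0.55·0.15 + 0.2·0.49] = 1.62 + 0.7218 = 2.3418.
With uncorrelated errors the cross-covariances are all true-score covariance, so they carry over unchanged; only the diagonal terms shrink to ρᵢσᵢ².
True-score variance = [1.1²·0.73 + 0.4²·0.65 + 0.5²·0.59] + 0.7218 = 1.1348 + 0.7218 = 1.8566.
Reliability = 1.8566 / 2.3418 = 0.793.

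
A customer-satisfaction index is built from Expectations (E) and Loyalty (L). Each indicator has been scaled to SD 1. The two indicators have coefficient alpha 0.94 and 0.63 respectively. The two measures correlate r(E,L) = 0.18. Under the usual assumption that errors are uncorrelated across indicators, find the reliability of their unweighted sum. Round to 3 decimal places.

Var(E+L) = 2 + 2·[0.18] = 2 + 0.36 = 2.36.
Under uncorrelated errors the observed covariances equal the true-score covariances, so only the own-variance terms attenuate.
True-score variance = [0.94 + 0.63] + 0.36 = 1.57 + 0.36 = 1.93.
Reliability = 1.93 / 2.36 = 0.818.

0.818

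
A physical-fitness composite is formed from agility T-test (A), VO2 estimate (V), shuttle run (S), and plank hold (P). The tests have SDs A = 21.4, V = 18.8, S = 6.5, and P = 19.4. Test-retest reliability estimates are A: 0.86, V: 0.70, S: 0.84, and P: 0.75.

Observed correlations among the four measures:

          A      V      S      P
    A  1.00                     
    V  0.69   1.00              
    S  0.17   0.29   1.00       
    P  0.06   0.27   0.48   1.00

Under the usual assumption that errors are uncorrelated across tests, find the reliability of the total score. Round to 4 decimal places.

0.8807

Var(A+V+S+P) = 21.4² + 18.8² + 6.5² + 19.4² + 2·[21.4·18.8·0.69 + 21.4·6.5·0.17 + 21.4·19.4·0.06 + 18.8·6.5·0.29 + 18.8·19.4·0.27 + 6.5·19.4·0.48] = 1230.01 + 1041.2 = 2271.21.
Because errors are independent across components, Cov(Tᵢ,Tⱼ) = Cov(Xᵢ,Xⱼ); the off-diagonal part of the true-score variance is the same as above.
True-score variance = [21.4²·0.86 + 18.8²·0.70 + 6.5²·0.84 + 19.4²·0.75] + 1041.2 = 959.014 + 1041.2 = 2000.21.
Reliability = 2000.21 / 2271.21 = 0.8807.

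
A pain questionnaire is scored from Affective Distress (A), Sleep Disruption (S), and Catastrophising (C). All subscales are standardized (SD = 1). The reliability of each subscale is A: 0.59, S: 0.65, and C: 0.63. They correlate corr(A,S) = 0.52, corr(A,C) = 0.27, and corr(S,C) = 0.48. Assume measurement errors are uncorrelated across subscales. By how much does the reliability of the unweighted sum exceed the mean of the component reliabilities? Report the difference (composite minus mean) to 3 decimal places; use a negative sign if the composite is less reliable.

Var(sum) = 3 + 2.54 = 5.54; true-score variance = 1.87 + 2.54 = 4.41; composite reliability = 0.7960.
Mean component reliability = 0.6233.
Difference = 0.7960 − 0.6233 = 0.173.

0.173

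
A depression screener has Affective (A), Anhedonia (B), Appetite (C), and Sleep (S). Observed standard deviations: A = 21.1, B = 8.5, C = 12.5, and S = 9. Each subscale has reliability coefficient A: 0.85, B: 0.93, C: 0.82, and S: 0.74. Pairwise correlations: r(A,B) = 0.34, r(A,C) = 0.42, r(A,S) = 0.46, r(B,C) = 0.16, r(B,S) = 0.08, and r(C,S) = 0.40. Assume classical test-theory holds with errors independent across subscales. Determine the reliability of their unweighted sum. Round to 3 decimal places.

Var(A+B+C+S) = 21.1² + 8.5² + 12.5² + 9² + 2·[21.1·8.5·0.34 + 21.1·12.5·0.42 + 21.1·9·0.46 + 8.5·12.5·0.16 + 8.5·9·0.08 + 12.5·9·0.40] = 754.71 + 654.456 = 1409.17.
Under uncorrelated errors the observed covariances equal the true-score covariances, so only the own-variance terms attenuate.
True-score variance = [21.1²·0.85 + 8.5²·0.93 + 12.5²·0.82 + 9²·0.74] + 654.456 = 633.686 + 654.456 = 1288.14.
Reliability = 1288.14 / 1409.17 = 0.914.

0.914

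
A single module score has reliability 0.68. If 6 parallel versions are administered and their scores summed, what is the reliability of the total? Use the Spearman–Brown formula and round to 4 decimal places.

ρ_k = kρ / (1 + (k−1)ρ) = 6·0.68 / (1 + 5·0.68) = 4.080 / 4.400 = 0.9273.

0.9273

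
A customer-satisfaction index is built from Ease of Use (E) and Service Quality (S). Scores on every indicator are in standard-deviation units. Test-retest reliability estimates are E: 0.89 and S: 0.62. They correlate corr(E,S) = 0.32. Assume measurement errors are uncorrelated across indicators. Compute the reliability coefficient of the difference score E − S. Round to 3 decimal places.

0.640

Var(E−S) = 1 + 1 − 2·0.32 = 2 − 0.64 = 1.36.
With uncorrelated errors the cross-covariances are all true-score covariance, so they carry over unchanged; only the diagonal terms shrink to ρᵢσᵢ².
True-score variance = [0.89 + 0.62] − 0.64 = 1.51 − 0.64 = 0.87.
Reliability = 0.87 / 1.36 = 0.640.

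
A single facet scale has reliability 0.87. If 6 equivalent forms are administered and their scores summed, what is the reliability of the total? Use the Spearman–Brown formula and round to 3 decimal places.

ρ_k = kρ / (1 + (k−1)ρ) = 6·0.87 / (1 + 5·0.87) = 5.220 / 5.350 = 0.976.

0.976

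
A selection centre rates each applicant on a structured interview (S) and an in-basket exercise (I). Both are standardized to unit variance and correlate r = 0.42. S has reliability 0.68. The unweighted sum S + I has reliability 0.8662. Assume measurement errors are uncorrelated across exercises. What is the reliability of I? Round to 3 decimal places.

0.940

Var(S+I) = 2 + 2·0.42 = 2.840.
True-score variance = ρ_S + ρ_I + 2·0.42, so 0.8662 = (0.68 + ρ_I + 0.84) / 2.840.
ρ_I = 0.8662·2.840 − 0.68 − 0.84 = 0.940.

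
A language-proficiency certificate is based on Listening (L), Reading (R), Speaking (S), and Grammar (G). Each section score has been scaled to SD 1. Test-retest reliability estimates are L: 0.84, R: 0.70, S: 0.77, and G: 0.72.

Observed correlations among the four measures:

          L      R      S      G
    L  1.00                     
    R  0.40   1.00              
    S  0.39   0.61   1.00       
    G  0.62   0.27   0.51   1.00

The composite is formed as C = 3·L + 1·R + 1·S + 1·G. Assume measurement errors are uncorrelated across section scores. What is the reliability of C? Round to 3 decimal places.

0.903

Var(C) = 3² + 1 + 1 + 1 + 2·[3·0.40 + 3·0.39 + 3·0.62 + 0.61 + 0.27 + 0.51] = 12 + 11.24 = 23.24.
With uncorrelated errors the cross-covariances are all true-score covariance, so they carry over unchanged; only the diagonal terms shrink to ρᵢσᵢ².
True-score variance = [3²·0.84 + 0.70 + 0.77 + 0.72] + 11.24 = 9.75 + 11.24 = 20.99.
Reliability = 20.99 / 23.24 = 0.903.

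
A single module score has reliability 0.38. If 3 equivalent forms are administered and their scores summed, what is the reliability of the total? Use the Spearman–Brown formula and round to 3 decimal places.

0.648

ρ_k = kρ / (1 + (k−1)ρ) = 3·0.38 / (1 + 2·0.38) = 1.140 / 1.760 = 0.648.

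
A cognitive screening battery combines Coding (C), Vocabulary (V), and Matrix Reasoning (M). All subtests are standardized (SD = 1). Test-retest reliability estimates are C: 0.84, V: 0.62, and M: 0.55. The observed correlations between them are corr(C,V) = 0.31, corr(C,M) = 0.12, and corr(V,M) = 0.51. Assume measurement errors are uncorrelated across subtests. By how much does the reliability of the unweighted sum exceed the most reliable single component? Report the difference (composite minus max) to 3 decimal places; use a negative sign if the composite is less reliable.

Var(sum) = 3 + 1.88 = 4.88; true-score variance = 2.01 + 1.88 = 3.89; composite reliability = 0.7971.
Max component reliability = 0.8400.
Difference = 0.7971 − 0.8400 = -0.043.

-0.043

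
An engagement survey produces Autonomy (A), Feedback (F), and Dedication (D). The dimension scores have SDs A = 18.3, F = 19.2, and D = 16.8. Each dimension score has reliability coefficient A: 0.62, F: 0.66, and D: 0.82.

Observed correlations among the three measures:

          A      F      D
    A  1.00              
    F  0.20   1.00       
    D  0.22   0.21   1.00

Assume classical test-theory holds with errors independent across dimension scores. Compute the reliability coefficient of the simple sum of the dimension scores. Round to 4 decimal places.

Var(A+F+D) = 18.3² + 19.2² + 16.8² + 2·[18.3·19.2·0.20 + 18.3·16.8·0.22 + 19.2·16.8·0.21] = 985.77 + 411.293 = 1397.06.
Because errors are independent across components, Cov(Tᵢ,Tⱼ) = Cov(Xᵢ,Xⱼ); the off-diagonal part of the true-score variance is the same as above.
True-score variance = [18.3²·0.62 + 19.2²·0.66 + 16.8²·0.82] + 411.293 = 682.371 + 411.293 = 1093.66.
Reliability = 1093.66 / 1397.06 = 0.7828.

0.7828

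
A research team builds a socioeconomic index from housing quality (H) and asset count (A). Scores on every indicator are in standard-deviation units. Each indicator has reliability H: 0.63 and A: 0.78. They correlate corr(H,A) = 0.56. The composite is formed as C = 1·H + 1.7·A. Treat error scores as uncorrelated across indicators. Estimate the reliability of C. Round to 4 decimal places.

0.8264

Var(C) = 1 + 1.7² + 2·[1.7·0.56] = 3.89 + 1.904 = 5.794.
Because errors are independent across components, Cov(Tᵢ,Tⱼ) = Cov(Xᵢ,Xⱼ); the off-diagonal part of the true-score variance is the same as above.
True-score variance = [0.63 + 1.7²·0.78] + 1.904 = 2.8842 + 1.904 = 4.7882.
Reliability = 4.7882 / 5.794 = 0.8264.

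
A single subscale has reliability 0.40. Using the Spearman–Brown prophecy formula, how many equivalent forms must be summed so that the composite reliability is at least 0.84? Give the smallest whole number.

8

k ≥ ρ*(1−ρ₁)/(ρ₁(1−ρ*)) = 0.84·0.60 / (0.40·0.16) = 7.875.
Smallest integer k = 8.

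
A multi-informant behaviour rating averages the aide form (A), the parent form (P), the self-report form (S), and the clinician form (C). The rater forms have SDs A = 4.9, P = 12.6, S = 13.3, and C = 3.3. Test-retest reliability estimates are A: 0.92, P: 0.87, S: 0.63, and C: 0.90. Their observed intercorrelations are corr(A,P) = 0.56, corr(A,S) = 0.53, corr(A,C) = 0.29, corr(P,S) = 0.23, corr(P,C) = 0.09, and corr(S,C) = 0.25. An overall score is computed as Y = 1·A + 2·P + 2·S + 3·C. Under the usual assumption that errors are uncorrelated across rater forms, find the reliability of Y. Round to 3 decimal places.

Var(Y) = 4.9² + 2²·12.6² + 2²·13.3² + 3²·3.3² + 2·[2·4.9·12.6·0.56 + 2·4.9·13.3·0.53 + 3·4.9·3.3·0.29 + 4·12.6·13.3·0.23 + 6·12.6·3.3·0.09 + 6·13.3·3.3·0.25] = 1464.62 + 789.517 = 2254.14.
Under uncorrelated errors the observed covariances equal the true-score covariances, so only the own-variance terms attenuate.
True-score variance = [4.9²·0.92 + 2²·12.6²·0.87 + 2²·13.3²·0.63 + 3²·3.3²·0.90] + 789.517 = 1108.55 + 789.517 = 1898.06.
Reliability = 1898.06 / 2254.14 = 0.842.

0.842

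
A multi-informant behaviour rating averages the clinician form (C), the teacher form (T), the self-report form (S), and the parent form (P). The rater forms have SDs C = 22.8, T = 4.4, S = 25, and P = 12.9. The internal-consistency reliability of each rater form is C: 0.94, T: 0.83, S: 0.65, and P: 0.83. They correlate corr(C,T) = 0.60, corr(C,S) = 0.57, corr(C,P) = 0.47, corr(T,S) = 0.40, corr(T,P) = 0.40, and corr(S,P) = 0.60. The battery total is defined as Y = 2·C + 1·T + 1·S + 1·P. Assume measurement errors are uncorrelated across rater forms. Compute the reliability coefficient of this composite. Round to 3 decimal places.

0.932

Var(Y) = 2²·22.8² + 4.4² + 25² + 12.9² + 2·[2·22.8·4.4·0.60 + 2·22.8·25·0.57 + 2·22.8·12.9·0.47 + 4.4·25·0.40 + 4.4·12.9·0.40 + 25·12.9·0.60] = 2890.13 + 2613.72 = 5503.85.
With uncorrelated errors the cross-covariances are all true-score covariance, so they carry over unchanged; only the diagonal terms shrink to ρᵢσᵢ².
True-score variance = [2²·22.8²·0.94 + 4.4²·0.83 + 25²·0.65 + 12.9²·0.83] + 2613.72 = 2515.04 + 2613.72 = 5128.76.
Reliability = 5128.76 / 5503.85 = 0.932.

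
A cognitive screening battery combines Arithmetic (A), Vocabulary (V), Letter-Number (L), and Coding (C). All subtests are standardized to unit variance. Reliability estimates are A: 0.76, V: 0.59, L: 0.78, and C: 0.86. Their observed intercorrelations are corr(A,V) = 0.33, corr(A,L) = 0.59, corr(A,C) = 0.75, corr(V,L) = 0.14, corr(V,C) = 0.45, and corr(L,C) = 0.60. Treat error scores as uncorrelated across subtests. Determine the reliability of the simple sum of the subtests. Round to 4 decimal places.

Var(A+V+L+C) = 4 + 2·[0.33 + 0.59 + 0.75 + 0.14 + 0.45 + 0.60] = 4 + 5.72 = 9.72.
With uncorrelated errors the cross-covariances are all true-score covariance, so they carry over unchanged; only the diagonal terms shrink to ρᵢσᵢ².
True-score variance = [0.76 + 0.59 + 0.78 + 0.86] + 5.72 = 2.99 + 5.72 = 8.71.
Reliability = 8.71 / 9.72 = 0.8961.

0.8961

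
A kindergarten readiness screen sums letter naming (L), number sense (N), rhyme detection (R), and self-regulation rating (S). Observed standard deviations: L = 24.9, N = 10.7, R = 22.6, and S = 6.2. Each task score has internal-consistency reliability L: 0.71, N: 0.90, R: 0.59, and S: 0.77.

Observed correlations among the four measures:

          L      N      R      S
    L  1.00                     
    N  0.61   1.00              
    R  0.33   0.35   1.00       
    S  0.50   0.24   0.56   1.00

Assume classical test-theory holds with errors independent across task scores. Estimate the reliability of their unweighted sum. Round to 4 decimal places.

0.8357

Var(L+N+R+S) = 24.9² + 10.7² + 22.6² + 6.2² + 2·[24.9·10.7·0.61 + 24.9·22.6·0.33 + 24.9·6.2·0.50 + 10.7·22.6·0.35 + 10.7·6.2·0.24 + 22.6·6.2·0.56] = 1283.7 + 1208.88 = 2492.58.
With uncorrelated errors the cross-covariances are all true-score covariance, so they carry over unchanged; only the diagonal terms shrink to ρᵢσᵢ².
True-score variance = [24.9²·0.71 + 10.7²·0.90 + 22.6²·0.59 + 6.2²·0.77] + 1208.88 = 874.195 + 1208.88 = 2083.08.
Reliability = 2083.08 / 2492.58 = 0.8357.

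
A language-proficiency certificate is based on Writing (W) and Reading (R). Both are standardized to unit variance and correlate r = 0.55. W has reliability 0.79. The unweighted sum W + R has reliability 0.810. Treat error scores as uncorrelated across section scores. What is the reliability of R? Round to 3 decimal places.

Var(W+R) = 2 + 2·0.55 = 3.100.
True-score variance = ρ_W + ρ_R + 2·0.55, so 0.810 = (0.79 + ρ_R + 1.10) / 3.100.
ρ_R = 0.810·3.100 − 0.79 − 1.10 = 0.621.

0.621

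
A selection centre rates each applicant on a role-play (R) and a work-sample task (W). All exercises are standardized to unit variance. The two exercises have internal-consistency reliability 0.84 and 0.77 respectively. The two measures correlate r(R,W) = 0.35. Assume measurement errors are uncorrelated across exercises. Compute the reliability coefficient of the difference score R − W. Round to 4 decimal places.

Var(R−W) = 1 + 1 − 2·0.35 = 2 − 0.7 = 1.3.
With uncorrelated errors the cross-covariances are all true-score covariance, so they carry over unchanged; only the diagonal terms shrink to ρᵢσᵢ².
True-score variance = [0.84 + 0.77] − 0.7 = 1.61 − 0.7 = 0.91.
Reliability = 0.91 / 1.3 = 0.7000.

0.7000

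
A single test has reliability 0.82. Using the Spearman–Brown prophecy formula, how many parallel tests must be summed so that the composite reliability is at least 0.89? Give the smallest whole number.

k ≥ ρ*(1−ρ₁)/(ρ₁(1−ρ*)) = 0.89·0.18 / (0.82·0.11) = 1.776.
Smallest integer k = 2.

2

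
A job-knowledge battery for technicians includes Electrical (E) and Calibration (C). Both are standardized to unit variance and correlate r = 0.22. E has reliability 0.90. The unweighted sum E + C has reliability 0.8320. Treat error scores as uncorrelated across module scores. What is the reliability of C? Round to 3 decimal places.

0.690

Var(E+C) = 2 + 2·0.22 = 2.440.
True-score variance = ρ_E + ρ_C + 2·0.22, so 0.8320 = (0.90 + ρ_C + 0.44) / 2.440.
ρ_C = 0.8320·2.440 − 0.90 − 0.44 = 0.690.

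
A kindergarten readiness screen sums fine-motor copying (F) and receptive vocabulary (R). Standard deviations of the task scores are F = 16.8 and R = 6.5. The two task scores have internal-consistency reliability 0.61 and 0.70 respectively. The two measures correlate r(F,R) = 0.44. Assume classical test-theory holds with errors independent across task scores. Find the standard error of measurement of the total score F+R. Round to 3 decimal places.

Var(total) = 324.49 + 96.096 = 420.586.
True-score variance = 201.741 + 96.096 = 297.837, so reliability = 0.7081.
Error variance = 420.586 − 297.837 = 122.749; SEM = √122.749 = 11.079.

11.079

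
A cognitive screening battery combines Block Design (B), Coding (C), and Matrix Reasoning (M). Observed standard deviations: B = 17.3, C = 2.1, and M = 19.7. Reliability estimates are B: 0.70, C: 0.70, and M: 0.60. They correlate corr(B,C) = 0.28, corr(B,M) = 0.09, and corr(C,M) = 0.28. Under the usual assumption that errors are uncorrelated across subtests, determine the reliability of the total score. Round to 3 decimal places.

0.691

Var(B+C+M) = 17.3² + 2.1² + 19.7² + 2·[17.3·2.1·0.28 + 17.3·19.7·0.09 + 2.1·19.7·0.28] = 691.79 + 104.858 = 796.648.
Because errors are independent across components, Cov(Tᵢ,Tⱼ) = Cov(Xᵢ,Xⱼ); the off-diagonal part of the true-score variance is the same as above.
True-score variance = [17.3²·0.70 + 2.1²·0.70 + 19.7²·0.60] + 104.858 = 445.444 + 104.858 = 550.302.
Reliability = 550.302 / 796.648 = 0.691.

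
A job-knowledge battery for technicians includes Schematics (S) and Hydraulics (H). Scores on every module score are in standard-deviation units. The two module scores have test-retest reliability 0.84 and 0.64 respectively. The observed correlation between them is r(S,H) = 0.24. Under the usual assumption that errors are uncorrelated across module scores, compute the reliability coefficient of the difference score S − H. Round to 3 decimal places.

0.658

Var(S−H) = 1 + 1 − 2·0.24 = 2 − 0.48 = 1.52.
With uncorrelated errors the cross-covariances are all true-score covariance, so they carry over unchanged; only the diagonal terms shrink to ρᵢσᵢ².
True-score variance = [0.84 + 0.64] − 0.48 = 1.48 − 0.48 = 1.
Reliability = 1 / 1.52 = 0.658.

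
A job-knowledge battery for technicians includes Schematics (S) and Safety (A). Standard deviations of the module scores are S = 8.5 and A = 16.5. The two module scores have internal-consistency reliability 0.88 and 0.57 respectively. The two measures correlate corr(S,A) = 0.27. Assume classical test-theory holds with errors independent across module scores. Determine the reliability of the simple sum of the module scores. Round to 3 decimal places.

Var(S+A) = 8.5² + 16.5² + 2·[8.5·16.5·0.27] = 344.5 + 75.735 = 420.235.
Under uncorrelated errors the observed covariances equal the true-score covariances, so only the own-variance terms attenuate.
True-score variance = [8.5²·0.88 + 16.5²·0.57] + 75.735 = 218.762 + 75.735 = 294.498.
Reliability = 294.498 / 420.235 = 0.701.

0.701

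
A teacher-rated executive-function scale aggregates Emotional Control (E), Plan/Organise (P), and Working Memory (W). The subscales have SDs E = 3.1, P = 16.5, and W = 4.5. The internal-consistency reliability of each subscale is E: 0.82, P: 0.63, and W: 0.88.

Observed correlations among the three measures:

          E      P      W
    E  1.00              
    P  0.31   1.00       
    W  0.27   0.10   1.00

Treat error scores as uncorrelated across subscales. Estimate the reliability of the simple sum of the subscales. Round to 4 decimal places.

Var(E+P+W) = 3.1² + 16.5² + 4.5² + 2·[3.1·16.5·0.31 + 3.1·4.5·0.27 + 16.5·4.5·0.10] = 302.11 + 54.096 = 356.206.
Because errors are independent across components, Cov(Tᵢ,Tⱼ) = Cov(Xᵢ,Xⱼ); the off-diagonal part of the true-score variance is the same as above.
True-score variance = [3.1²·0.82 + 16.5²·0.63 + 4.5²·0.88] + 54.096 = 197.218 + 54.096 = 251.314.
Reliability = 251.314 / 356.206 = 0.7055.

0.7055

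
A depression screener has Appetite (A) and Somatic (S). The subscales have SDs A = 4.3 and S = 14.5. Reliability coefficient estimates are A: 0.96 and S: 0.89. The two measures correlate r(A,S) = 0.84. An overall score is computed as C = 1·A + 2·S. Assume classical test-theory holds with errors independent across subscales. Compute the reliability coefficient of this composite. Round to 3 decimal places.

Var(C) = 4.3² + 2²·14.5² + 2·[2·4.3·14.5·0.84] = 859.49 + 209.496 = 1068.99.
Because errors are independent across components, Cov(Tᵢ,Tⱼ) = Cov(Xᵢ,Xⱼ); the off-diagonal part of the true-score variance is the same as above.
True-score variance = [4.3²·0.96 + 2²·14.5²·0.89] + 209.496 = 766.24 + 209.496 = 975.736.
Reliability = 975.736 / 1068.99 = 0.913.

0.913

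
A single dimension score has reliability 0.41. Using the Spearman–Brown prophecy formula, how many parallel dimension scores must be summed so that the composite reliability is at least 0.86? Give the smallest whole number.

k ≥ ρ*(1−ρ₁)/(ρ₁(1−ρ*)) = 0.86·0.59 / (0.41·0.14) = 8.840.
Smallest integer k = 9.

9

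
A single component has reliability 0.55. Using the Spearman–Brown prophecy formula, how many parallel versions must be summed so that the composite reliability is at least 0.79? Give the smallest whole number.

4

k ≥ ρ*(1−ρ₁)/(ρ₁(1−ρ*)) = 0.79·0.45 / (0.55·0.21) = 3.078.
Smallest integer k = 4.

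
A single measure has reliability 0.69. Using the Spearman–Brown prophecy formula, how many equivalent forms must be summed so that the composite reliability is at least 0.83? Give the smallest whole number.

3

k ≥ ρ*(1−ρ₁)/(ρ₁(1−ρ*)) = 0.83·0.31 / (0.69·0.17) = 2.194.
Smallest integer k = 3.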